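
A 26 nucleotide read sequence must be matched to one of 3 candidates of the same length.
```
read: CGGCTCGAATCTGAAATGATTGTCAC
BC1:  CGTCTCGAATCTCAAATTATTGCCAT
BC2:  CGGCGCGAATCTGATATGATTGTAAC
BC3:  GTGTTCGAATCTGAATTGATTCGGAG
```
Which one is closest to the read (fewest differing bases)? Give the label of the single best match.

BC2

Hamming distances to read — BC1: 5; BC2: 3; BC3: 8.
Smallest is BC2 with 3 mismatches.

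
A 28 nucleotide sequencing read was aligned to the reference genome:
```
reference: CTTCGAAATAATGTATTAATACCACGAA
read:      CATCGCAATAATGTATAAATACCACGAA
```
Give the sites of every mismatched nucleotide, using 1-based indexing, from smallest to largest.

Scanning 1-based: 2: T/A; 6: A/C; 17: T/A.

2, 6, 17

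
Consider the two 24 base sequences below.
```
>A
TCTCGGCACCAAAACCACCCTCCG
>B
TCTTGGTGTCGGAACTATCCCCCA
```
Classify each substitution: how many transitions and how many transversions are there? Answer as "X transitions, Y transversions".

10 transitions, 0 transversions

Mismatches (1-based):
base 4: C→T (pyrimidine→pyrimidine, transition)
base 7: C→T (pyrimidine→pyrimidine, transition)
base 8: A→G (purine→purine, transition)
base 9: C→T (pyrimidine→pyrimidine, transition)
base 11: A→G (purine→purine, transition)
base 12: A→G (purine→purine, transition)
base 16: C→T (pyrimidine→pyrimidine, transition)
base 18: C→T (pyrimidine→pyrimidine, transition)
base 21: T→C (pyrimidine→pyrimidine, transition)
base 24: G→A (purine→purine, transition)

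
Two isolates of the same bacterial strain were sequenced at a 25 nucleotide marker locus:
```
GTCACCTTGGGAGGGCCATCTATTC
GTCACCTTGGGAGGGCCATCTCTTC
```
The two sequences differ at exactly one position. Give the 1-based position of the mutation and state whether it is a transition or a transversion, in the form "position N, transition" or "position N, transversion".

The sequences differ only at position 22: A→C (purine→pyrimidine), a transversion.

position 22, transversion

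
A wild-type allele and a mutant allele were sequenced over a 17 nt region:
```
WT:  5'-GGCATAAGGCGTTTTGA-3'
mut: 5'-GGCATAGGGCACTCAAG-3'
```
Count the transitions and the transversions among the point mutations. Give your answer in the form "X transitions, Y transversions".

6 transitions, 1 transversion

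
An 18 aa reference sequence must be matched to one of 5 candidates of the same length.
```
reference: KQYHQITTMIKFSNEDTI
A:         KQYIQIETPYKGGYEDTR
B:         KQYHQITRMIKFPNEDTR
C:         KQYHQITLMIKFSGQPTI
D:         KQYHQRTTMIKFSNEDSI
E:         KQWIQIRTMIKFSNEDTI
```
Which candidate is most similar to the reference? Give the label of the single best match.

Hamming distances to reference — A: 8; B: 3; C: 4; D: 2; E: 3.
Smallest is D with 2 mismatches.

D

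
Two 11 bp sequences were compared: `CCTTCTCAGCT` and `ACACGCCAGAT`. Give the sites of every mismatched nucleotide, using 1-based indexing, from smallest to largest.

1, 3, 4, 5, 6, 10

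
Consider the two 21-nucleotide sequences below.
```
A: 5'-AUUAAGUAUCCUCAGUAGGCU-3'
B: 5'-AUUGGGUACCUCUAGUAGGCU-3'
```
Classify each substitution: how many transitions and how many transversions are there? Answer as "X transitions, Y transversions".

Mismatches (1-based):
position 4: A→G (purine→purine, transition)
position 5: A→G (purine→purine, transition)
position 9: U→C (pyrimidine→pyrimidine, transition)
position 11: C→U (pyrimidine→pyrimidine, transition)
position 12: U→C (pyrimidine→pyrimidine, transition)
position 13: C→U (pyrimidine→pyrimidine, transition)

6 transitions, 0 transversions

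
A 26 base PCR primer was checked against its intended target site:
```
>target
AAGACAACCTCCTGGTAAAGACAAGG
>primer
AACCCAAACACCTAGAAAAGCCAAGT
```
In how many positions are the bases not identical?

8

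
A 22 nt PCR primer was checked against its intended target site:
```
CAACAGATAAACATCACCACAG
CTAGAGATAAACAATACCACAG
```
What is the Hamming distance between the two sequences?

Mismatches (1-based): site 2: A→T; site 4: C→G; site 14: T→A; site 15: C→T.

4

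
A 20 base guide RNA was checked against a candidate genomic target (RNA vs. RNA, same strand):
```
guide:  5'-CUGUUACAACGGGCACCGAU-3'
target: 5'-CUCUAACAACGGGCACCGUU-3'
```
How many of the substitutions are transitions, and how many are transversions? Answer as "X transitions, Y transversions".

0 transitions, 3 transversions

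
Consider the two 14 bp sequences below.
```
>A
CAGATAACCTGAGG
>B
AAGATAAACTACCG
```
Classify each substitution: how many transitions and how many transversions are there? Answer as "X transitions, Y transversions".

Mismatches (1-based):
position 1: C→A (pyrimidine→purine, transversion)
position 8: C→A (pyrimidine→purine, transversion)
position 11: G→A (purine→purine, transition)
position 12: A→C (purine→pyrimidine, transversion)
position 13: G→C (purine→pyrimidine, transversion)

1 transition, 4 transversions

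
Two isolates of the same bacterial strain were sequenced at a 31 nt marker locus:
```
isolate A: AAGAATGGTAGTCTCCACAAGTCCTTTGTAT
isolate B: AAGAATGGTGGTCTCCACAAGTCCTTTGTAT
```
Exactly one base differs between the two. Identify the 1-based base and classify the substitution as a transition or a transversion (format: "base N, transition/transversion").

base 10, transition

Base 10 changes A→G. A is a purine and G is a purine, so this is a transition.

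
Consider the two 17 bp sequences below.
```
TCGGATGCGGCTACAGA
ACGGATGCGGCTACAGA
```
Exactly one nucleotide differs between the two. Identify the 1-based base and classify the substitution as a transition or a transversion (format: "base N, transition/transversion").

base 1, transversion

Base 1 changes T→A. T is a pyrimidine and A is a purine, so this is a transversion.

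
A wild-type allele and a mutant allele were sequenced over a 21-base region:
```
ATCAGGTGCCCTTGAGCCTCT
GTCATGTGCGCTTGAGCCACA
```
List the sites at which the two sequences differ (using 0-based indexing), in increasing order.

Differences at site 0 (A→G), site 4 (G→T), site 9 (C→G), site 18 (T→A), site 20 (T→A).

0, 4, 9, 18, 20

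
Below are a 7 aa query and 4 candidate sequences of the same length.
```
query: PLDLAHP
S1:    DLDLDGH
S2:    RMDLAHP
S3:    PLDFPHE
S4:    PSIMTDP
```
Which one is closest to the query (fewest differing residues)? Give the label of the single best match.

S2

Hamming distances to query — S1: 4; S2: 2; S3: 3; S4: 5.
Smallest is S2 with 2 mismatches.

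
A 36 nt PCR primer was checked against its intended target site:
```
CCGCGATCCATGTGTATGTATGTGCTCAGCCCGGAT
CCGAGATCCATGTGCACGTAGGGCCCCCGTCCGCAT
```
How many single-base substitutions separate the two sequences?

10

Comparing position by position, 10 bases differ: 4 (C/A), 15 (T/C), 17 (T/C), 21 (T/G), 23 (T/G), 24 (G/C), 26 (T/C), 28 (A/C), 30 (C/T), 34 (G/C).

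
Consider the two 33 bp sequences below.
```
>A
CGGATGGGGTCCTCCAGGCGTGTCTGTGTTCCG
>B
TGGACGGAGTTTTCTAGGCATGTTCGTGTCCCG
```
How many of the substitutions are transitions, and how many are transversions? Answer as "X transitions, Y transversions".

Transitions (purine↔purine or pyrimidine↔pyrimidine): 1 C→T, 5 T→C, 8 G→A, 11 C→T, 12 C→T, 15 C→T, 20 G→A, 24 C→T, 25 T→C, 30 T→C.
Transversions (purine↔pyrimidine): none.

10 transitions, 0 transversions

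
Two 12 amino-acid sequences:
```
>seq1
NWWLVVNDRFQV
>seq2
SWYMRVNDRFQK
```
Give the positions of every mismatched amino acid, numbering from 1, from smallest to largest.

Differences at position 1 (N→S), position 3 (W→Y), position 4 (L→M), position 5 (V→R), position 12 (V→K).

1, 3, 4, 5, 12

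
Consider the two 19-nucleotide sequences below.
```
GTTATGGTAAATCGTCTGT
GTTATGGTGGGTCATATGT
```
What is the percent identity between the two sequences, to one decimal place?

5 positions differ (9, 10, 11, 14, 16), so 14 of 19 match: 14/19 = 73.68%.

73.7%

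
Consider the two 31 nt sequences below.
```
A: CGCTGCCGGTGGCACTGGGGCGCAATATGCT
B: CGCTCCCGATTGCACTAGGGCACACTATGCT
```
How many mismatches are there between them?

6

Comparing position by position, 6 bases differ: 5 (G/C), 9 (G/A), 11 (G/T), 17 (G/A), 22 (G/A), 25 (A/C).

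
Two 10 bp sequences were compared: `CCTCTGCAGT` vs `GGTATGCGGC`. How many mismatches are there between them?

Comparing position by position, 5 positions differ: 1 (C/G), 2 (C/G), 4 (C/A), 8 (A/G), 10 (T/C).

5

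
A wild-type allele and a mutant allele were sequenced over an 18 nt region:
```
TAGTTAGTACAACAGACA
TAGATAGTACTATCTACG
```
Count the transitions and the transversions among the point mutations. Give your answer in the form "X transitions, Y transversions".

Transitions (purine↔purine or pyrimidine↔pyrimidine): 13 C→T, 18 A→G.
Transversions (purine↔pyrimidine): 4 T→A, 11 A→T, 14 A→C, 15 G→T.

2 transitions, 4 transversions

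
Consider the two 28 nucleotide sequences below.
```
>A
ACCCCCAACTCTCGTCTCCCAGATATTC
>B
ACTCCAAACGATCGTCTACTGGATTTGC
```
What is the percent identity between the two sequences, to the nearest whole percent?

68%

9 positions differ (3, 6, 10, 11, 18, 20, 21, 25, 27), so 19 of 28 match: 19/28 = 67.86%.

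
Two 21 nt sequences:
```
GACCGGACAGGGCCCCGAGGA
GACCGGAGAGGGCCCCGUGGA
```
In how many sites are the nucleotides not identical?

2

The sequences differ at sites 8, 18 (1-based) — 2 in total.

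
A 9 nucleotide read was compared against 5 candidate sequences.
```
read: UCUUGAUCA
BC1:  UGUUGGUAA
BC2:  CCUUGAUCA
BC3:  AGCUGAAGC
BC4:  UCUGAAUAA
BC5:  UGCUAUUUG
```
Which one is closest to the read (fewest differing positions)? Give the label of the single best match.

BC2

BC1 differs at 3 positions; BC2 differs at 1 position; BC3 differs at 6 positions; BC4 differs at 3 positions; BC5 differs at 6 positions. The closest is BC2.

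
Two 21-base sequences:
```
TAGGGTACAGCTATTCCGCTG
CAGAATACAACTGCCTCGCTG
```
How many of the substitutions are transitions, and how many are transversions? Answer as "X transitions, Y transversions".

8 transitions, 0 transversions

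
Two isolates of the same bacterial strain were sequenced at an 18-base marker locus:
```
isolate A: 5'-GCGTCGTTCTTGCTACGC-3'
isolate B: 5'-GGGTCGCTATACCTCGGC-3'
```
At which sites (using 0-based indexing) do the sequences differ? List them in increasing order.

1, 6, 8, 10, 11, 14, 15

Differences at site 1 (C→G), site 6 (T→C), site 8 (C→A), site 10 (T→A), site 11 (G→C), site 14 (A→C), site 15 (C→G).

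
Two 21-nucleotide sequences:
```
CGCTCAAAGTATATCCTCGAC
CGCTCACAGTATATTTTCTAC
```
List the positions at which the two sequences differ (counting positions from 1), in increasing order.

7, 15, 16, 19

Scanning 1-based: 7: A/C; 15: C/T; 16: C/T; 19: G/T.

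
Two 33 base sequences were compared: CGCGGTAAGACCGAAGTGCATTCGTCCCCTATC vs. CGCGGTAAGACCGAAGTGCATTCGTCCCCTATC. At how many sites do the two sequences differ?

The two sequences are identical at every position.

0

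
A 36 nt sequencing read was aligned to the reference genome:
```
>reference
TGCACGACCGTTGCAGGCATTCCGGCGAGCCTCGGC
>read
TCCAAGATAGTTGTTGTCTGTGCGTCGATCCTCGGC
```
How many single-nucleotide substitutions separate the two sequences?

12

The sequences differ at sites 2, 5, 8, 9, 14, 15, 17, 19, 20, 22, 25, 29 (1-based) — 12 in total.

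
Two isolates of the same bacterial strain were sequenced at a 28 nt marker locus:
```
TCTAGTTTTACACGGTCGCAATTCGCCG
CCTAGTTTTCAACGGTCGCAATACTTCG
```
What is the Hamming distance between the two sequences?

6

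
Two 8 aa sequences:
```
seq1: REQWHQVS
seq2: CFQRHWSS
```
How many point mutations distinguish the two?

5

The sequences differ at residues 1, 2, 4, 6, 7 (1-based) — 5 in total.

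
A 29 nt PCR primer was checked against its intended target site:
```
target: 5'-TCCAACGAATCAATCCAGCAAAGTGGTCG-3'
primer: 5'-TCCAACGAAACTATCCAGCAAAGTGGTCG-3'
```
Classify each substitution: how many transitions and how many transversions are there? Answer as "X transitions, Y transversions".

0 transitions, 2 transversions

Mismatches (1-based):
base 10: T→A (pyrimidine→purine, transversion)
base 12: A→T (purine→pyrimidine, transversion)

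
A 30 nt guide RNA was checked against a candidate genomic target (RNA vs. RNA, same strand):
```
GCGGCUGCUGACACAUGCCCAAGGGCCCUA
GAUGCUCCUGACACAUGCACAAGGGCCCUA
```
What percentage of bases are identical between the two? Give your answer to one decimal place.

Mismatches at positions 2, 3, 7, 19 (1-based): 4 of 30.
Identical positions: 26/30 = 86.67% → 86.7%.

86.7%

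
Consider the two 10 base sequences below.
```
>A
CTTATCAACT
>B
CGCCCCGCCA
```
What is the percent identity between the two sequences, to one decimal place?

Mismatches at positions 2, 3, 4, 5, 7, 8, 10 (1-based): 7 of 10.
Identical positions: 3/10 = 30% → 30.0%.

30.0%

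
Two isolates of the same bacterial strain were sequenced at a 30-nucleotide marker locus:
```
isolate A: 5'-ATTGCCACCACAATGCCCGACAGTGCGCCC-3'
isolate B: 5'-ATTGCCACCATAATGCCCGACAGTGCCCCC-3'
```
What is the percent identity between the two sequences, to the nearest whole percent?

2 positions differ (11, 27), so 28 of 30 match: 28/30 = 93.33%.

93%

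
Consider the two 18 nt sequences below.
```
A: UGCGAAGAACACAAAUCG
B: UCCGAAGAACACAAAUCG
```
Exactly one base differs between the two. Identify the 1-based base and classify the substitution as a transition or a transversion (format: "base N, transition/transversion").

Base 2 changes G→C. G is a purine and C is a pyrimidine, so this is a transversion.

base 2, transversion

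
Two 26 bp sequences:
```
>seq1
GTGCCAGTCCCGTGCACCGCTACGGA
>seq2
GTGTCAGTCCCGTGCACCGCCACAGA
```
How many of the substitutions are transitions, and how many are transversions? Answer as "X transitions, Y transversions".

3 transitions, 0 transversions

Transitions (purine↔purine or pyrimidine↔pyrimidine): 4 C→T, 21 T→C, 24 G→A.
Transversions (purine↔pyrimidine): none.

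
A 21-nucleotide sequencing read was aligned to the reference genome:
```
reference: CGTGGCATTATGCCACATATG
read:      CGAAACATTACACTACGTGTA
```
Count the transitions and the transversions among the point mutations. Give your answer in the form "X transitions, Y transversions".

Transitions (purine↔purine or pyrimidine↔pyrimidine): 4 G→A, 5 G→A, 11 T→C, 12 G→A, 14 C→T, 17 A→G, 19 A→G, 21 G→A.
Transversions (purine↔pyrimidine): 3 T→A.

8 transitions, 1 transversion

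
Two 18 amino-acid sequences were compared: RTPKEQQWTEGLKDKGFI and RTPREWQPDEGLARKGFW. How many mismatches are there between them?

Mismatches (1-based): residue 4: K→R; residue 6: Q→W; residue 8: W→P; residue 9: T→D; residue 13: K→A; residue 14: D→R; residue 18: I→W.

7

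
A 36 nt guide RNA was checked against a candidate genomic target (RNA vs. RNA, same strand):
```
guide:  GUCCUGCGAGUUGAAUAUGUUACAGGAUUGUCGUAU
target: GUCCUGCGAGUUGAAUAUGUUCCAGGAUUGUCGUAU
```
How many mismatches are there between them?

1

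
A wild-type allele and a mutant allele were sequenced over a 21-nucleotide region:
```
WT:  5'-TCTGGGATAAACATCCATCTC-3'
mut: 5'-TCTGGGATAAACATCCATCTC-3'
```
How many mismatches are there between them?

0

No positions differ; the sequences are identical.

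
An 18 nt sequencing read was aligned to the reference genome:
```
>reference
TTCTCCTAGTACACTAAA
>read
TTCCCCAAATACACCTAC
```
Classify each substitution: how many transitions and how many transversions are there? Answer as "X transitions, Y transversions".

Transitions (purine↔purine or pyrimidine↔pyrimidine): 4 T→C, 9 G→A, 15 T→C.
Transversions (purine↔pyrimidine): 7 T→A, 16 A→T, 18 A→C.

3 transitions, 3 transversions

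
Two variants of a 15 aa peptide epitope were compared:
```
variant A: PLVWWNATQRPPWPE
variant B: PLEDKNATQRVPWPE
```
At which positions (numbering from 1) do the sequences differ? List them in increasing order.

Scanning 1-based: 3: V/E; 4: W/D; 5: W/K; 11: P/V.

3, 4, 5, 11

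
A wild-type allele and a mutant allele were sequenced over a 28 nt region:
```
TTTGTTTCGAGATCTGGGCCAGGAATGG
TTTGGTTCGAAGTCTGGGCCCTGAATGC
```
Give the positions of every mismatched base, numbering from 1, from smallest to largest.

Scanning 1-based: 5: T/G; 11: G/A; 12: A/G; 21: A/C; 22: G/T; 28: G/C.

5, 11, 12, 21, 22, 28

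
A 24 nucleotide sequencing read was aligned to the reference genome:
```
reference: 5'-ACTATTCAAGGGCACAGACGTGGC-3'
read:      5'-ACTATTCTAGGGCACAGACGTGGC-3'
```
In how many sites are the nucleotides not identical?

1

The sequences differ at sites 8 (1-based) — 1 in total.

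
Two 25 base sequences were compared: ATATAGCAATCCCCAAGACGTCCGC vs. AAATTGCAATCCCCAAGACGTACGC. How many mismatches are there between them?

3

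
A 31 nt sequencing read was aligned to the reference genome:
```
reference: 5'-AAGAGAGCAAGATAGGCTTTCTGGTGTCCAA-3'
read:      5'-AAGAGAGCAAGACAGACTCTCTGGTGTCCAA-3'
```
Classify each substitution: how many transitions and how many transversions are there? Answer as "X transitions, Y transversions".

Transitions (purine↔purine or pyrimidine↔pyrimidine): 13 T→C, 16 G→A, 19 T→C.
Transversions (purine↔pyrimidine): none.

3 transitions, 0 transversions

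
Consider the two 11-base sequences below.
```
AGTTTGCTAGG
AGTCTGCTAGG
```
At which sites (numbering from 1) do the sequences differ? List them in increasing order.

4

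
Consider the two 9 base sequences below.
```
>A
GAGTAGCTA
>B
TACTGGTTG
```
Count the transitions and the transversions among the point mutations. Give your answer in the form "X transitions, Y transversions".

Mismatches (1-based):
position 1: G→T (purine→pyrimidine, transversion)
position 3: G→C (purine→pyrimidine, transversion)
position 5: A→G (purine→purine, transition)
position 7: C→T (pyrimidine→pyrimidine, transition)
position 9: A→G (purine→purine, transition)

3 transitions, 2 transversions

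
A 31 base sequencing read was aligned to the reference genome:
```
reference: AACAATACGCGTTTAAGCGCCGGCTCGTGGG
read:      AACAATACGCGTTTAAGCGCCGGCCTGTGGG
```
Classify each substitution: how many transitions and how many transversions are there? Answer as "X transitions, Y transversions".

2 transitions, 0 transversions

Transitions (purine↔purine or pyrimidine↔pyrimidine): 25 T→C, 26 C→T.
Transversions (purine↔pyrimidine): none.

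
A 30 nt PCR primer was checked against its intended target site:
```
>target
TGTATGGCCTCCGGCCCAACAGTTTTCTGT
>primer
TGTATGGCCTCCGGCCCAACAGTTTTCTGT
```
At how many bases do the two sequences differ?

No positions differ; the sequences are identical.

0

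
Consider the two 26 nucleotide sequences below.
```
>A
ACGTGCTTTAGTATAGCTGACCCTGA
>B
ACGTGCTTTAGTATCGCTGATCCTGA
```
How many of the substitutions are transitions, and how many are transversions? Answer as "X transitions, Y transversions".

1 transition, 1 transversion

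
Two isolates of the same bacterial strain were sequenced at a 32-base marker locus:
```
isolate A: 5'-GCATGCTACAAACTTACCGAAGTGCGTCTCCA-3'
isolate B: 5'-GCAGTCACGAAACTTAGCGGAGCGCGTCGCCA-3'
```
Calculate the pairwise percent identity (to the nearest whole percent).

9 positions differ (4, 5, 7, 8, 9, 17, 20, 23, 29), so 23 of 32 match: 23/32 = 71.88%.

72%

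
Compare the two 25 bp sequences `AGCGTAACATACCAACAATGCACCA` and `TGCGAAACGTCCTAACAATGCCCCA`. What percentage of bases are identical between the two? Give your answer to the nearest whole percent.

76%

Mismatches at positions 1, 5, 9, 11, 13, 22 (1-based): 6 of 25.
Identical positions: 19/25 = 76% → 76%.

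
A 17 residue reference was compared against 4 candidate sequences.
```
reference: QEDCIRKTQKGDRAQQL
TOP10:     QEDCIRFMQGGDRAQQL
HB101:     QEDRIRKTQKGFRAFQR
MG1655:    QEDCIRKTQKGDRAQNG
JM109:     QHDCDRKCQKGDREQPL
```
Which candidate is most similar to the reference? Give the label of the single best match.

MG1655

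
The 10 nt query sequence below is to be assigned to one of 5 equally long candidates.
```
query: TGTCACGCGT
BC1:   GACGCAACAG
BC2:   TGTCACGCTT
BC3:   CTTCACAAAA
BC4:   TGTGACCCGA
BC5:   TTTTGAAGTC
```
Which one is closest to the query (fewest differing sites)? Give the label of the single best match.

Hamming distances to query — BC1: 9; BC2: 1; BC3: 6; BC4: 3; BC5: 8.
Smallest is BC2 with 1 mismatch.

BC2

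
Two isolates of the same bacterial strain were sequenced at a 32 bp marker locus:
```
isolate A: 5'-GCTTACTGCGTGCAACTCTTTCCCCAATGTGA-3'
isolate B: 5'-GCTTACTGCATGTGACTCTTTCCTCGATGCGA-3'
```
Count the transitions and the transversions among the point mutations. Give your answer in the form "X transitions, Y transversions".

Transitions (purine↔purine or pyrimidine↔pyrimidine): 10 G→A, 13 C→T, 14 A→G, 24 C→T, 26 A→G, 30 T→C.
Transversions (purine↔pyrimidine): none.

6 transitions, 0 transversions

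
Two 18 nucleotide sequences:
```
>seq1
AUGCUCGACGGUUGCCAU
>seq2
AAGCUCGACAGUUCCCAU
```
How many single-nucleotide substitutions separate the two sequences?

3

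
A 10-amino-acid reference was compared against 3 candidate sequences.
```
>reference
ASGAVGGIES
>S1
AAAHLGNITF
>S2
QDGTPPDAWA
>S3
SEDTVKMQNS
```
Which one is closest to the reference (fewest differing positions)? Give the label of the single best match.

S1

S1 differs at 7 positions; S2 differs at 9 positions; S3 differs at 8 positions. The closest is S1.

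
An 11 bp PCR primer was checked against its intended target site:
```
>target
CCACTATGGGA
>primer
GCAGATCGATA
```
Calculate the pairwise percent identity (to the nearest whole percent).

Mismatches at positions 1, 4, 5, 6, 7, 9, 10 (1-based): 7 of 11.
Identical positions: 4/11 = 36.36% → 36%.

36%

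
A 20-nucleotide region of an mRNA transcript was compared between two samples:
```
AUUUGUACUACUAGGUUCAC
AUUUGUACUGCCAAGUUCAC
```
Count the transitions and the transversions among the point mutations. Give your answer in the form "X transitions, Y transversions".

3 transitions, 0 transversions

Mismatches (1-based):
position 10: A→G (purine→purine, transition)
position 12: U→C (pyrimidine→pyrimidine, transition)
position 14: G→A (purine→purine, transition)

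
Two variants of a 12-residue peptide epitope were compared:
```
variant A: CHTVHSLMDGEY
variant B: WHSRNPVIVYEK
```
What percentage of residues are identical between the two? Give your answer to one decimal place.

16.7%

Mismatches at positions 1, 3, 4, 5, 6, 7, 8, 9, 10, 12 (1-based): 10 of 12.
Identical positions: 2/12 = 16.67% → 16.7%.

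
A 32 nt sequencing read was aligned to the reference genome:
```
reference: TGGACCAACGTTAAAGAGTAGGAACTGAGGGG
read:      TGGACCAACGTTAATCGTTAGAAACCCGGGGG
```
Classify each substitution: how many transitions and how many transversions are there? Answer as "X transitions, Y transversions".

Transitions (purine↔purine or pyrimidine↔pyrimidine): 17 A→G, 22 G→A, 26 T→C, 28 A→G.
Transversions (purine↔pyrimidine): 15 A→T, 16 G→C, 18 G→T, 27 G→C.

4 transitions, 4 transversions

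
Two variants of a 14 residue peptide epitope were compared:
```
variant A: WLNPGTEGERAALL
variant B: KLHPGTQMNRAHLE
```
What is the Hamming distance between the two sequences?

7

Comparing position by position, 7 residues differ: 1 (W/K), 3 (N/H), 7 (E/Q), 8 (G/M), 9 (E/N), 12 (A/H), 14 (L/E).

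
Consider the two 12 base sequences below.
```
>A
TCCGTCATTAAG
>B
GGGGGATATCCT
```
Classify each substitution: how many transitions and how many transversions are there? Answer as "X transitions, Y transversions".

0 transitions, 10 transversions

Mismatches (1-based):
position 1: T→G (pyrimidine→purine, transversion)
position 2: C→G (pyrimidine→purine, transversion)
position 3: C→G (pyrimidine→purine, transversion)
position 5: T→G (pyrimidine→purine, transversion)
position 6: C→A (pyrimidine→purine, transversion)
position 7: A→T (purine→pyrimidine, transversion)
position 8: T→A (pyrimidine→purine, transversion)
position 10: A→C (purine→pyrimidine, transversion)
position 11: A→C (purine→pyrimidine, transversion)
position 12: G→T (purine→pyrimidine, transversion)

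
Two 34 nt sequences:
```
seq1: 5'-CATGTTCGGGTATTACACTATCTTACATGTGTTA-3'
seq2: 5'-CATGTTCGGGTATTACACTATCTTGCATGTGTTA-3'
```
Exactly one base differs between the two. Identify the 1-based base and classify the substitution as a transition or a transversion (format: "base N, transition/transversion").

base 25, transition

Base 25 changes A→G. A is a purine and G is a purine, so this is a transition.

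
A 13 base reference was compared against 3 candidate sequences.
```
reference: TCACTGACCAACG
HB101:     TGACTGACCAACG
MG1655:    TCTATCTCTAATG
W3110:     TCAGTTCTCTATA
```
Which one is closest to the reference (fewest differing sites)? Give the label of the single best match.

Hamming distances to reference — HB101: 1; MG1655: 6; W3110: 7.
Smallest is HB101 with 1 mismatch.

HB101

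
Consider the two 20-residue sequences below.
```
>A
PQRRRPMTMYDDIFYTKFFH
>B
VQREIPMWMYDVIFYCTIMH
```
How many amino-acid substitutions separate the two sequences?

9

Comparing position by position, 9 residues differ: 1 (P/V), 4 (R/E), 5 (R/I), 8 (T/W), 12 (D/V), 16 (T/C), 17 (K/T), 18 (F/I), 19 (F/M).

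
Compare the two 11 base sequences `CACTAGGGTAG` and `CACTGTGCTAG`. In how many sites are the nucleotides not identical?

3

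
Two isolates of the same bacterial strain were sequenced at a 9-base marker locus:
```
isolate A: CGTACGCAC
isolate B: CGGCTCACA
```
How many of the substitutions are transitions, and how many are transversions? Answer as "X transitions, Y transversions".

Mismatches (1-based):
base 3: T→G (pyrimidine→purine, transversion)
base 4: A→C (purine→pyrimidine, transversion)
base 5: C→T (pyrimidine→pyrimidine, transition)
base 6: G→C (purine→pyrimidine, transversion)
base 7: C→A (pyrimidine→purine, transversion)
base 8: A→C (purine→pyrimidine, transversion)
base 9: C→A (pyrimidine→purine, transversion)

1 transition, 6 transversions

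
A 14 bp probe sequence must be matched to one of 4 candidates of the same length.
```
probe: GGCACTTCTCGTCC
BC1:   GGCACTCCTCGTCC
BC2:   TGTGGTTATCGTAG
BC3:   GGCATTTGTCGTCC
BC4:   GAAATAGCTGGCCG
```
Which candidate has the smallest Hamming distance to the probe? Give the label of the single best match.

Hamming distances to probe — BC1: 1; BC2: 7; BC3: 2; BC4: 8.
Smallest is BC1 with 1 mismatch.

BC1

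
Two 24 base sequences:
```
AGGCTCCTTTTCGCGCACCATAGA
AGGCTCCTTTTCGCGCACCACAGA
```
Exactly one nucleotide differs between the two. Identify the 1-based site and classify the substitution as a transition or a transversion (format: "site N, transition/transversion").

Site 21 changes T→C. T is a pyrimidine and C is a pyrimidine, so this is a transition.

site 21, transition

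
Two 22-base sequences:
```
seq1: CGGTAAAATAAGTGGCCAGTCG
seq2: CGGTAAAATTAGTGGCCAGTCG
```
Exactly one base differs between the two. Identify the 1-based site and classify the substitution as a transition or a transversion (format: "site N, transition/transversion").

site 10, transversion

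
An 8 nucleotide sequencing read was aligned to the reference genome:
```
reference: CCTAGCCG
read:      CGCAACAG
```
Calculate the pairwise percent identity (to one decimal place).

Mismatches at positions 2, 3, 5, 7 (1-based): 4 of 8.
Identical positions: 4/8 = 50% → 50.0%.

50.0%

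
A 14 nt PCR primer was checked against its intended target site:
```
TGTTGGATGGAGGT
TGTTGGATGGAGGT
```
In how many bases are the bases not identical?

No positions differ; the sequences are identical.

0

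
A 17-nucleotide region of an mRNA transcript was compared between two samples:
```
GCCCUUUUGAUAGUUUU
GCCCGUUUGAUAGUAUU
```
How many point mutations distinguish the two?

2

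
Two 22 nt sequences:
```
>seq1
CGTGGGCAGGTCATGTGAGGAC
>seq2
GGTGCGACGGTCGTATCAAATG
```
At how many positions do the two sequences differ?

11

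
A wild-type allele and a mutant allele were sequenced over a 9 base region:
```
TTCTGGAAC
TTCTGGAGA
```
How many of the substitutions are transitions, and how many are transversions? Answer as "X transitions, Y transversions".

1 transition, 1 transversion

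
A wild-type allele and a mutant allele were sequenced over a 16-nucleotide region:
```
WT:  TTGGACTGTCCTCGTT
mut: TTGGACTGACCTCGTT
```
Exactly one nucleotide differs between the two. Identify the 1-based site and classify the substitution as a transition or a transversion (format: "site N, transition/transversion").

site 9, transversion

The sequences differ only at site 9: T→A (pyrimidine→purine), a transversion.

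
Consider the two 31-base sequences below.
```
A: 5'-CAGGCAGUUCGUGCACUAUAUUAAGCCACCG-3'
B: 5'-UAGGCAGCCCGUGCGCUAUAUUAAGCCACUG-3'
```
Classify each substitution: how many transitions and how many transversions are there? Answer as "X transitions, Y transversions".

5 transitions, 0 transversions

Transitions (purine↔purine or pyrimidine↔pyrimidine): 1 C→U, 8 U→C, 9 U→C, 15 A→G, 30 C→U.
Transversions (purine↔pyrimidine): none.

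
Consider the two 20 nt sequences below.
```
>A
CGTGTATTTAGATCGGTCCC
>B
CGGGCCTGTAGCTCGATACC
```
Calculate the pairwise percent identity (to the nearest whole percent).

Mismatches at positions 3, 5, 6, 8, 12, 16, 18 (1-based): 7 of 20.
Identical positions: 13/20 = 65% → 65%.

65%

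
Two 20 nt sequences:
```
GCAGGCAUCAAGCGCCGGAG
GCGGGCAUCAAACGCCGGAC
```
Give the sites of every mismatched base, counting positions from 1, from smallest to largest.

3, 12, 20

Differences at site 3 (A→G), site 12 (G→A), site 20 (G→C).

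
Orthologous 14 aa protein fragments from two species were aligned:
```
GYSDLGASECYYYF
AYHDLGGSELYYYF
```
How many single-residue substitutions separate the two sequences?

Comparing position by position, 4 positions differ: 1 (G/A), 3 (S/H), 7 (A/G), 10 (C/L).

4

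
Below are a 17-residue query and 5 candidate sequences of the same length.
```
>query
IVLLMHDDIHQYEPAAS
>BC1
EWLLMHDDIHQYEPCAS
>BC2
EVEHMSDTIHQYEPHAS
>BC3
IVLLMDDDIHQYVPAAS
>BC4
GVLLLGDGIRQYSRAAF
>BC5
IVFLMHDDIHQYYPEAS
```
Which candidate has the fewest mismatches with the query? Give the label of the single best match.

Hamming distances to query — BC1: 3; BC2: 6; BC3: 2; BC4: 8; BC5: 3.
Smallest is BC3 with 2 mismatches.

BC3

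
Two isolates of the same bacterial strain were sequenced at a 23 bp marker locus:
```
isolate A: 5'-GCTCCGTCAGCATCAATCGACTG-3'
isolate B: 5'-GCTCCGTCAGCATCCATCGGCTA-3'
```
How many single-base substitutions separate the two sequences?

3

Comparing position by position, 3 bases differ: 15 (A/C), 20 (A/G), 23 (G/A).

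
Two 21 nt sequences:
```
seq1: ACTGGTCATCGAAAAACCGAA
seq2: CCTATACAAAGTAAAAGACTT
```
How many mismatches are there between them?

Comparing position by position, 12 sites differ: 1 (A/C), 4 (G/A), 5 (G/T), 6 (T/A), 9 (T/A), 10 (C/A), 12 (A/T), 17 (C/G), 18 (C/A), 19 (G/C), 20 (A/T), 21 (A/T).

12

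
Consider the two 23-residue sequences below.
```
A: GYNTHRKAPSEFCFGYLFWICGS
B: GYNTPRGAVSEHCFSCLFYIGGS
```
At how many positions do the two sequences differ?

8

The sequences differ at positions 5, 7, 9, 12, 15, 16, 19, 21 (1-based) — 8 in total.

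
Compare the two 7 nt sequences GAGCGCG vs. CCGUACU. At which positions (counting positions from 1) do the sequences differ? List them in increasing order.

Scanning 1-based: 1: G/C; 2: A/C; 4: C/U; 5: G/A; 7: G/U.

1, 2, 4, 5, 7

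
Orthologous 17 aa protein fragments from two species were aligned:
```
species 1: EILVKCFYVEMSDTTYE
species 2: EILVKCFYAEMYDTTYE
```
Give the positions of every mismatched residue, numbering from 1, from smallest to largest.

Differences at position 9 (V→A), position 12 (S→Y).

9, 12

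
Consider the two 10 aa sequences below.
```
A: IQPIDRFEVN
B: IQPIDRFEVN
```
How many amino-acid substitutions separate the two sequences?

0

No positions differ; the sequences are identical.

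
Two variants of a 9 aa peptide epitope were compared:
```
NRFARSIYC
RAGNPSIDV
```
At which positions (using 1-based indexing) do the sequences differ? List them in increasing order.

Differences at position 1 (N→R), position 2 (R→A), position 3 (F→G), position 4 (A→N), position 5 (R→P), position 8 (Y→D), position 9 (C→V).

1, 2, 3, 4, 5, 8, 9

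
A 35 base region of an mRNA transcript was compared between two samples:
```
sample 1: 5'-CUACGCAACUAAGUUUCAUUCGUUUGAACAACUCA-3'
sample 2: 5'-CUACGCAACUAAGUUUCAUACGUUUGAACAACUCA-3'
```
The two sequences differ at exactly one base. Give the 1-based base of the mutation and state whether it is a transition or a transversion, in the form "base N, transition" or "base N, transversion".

Base 20 changes U→A. U is a pyrimidine and A is a purine, so this is a transversion.

base 20, transversion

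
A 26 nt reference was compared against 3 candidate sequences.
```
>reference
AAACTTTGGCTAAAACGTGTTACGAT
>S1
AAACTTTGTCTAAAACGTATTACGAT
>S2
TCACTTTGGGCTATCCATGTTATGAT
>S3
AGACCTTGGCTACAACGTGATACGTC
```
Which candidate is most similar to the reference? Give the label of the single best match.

S1 differs at 2 positions; S2 differs at 9 positions; S3 differs at 6 positions. The closest is S1.

S1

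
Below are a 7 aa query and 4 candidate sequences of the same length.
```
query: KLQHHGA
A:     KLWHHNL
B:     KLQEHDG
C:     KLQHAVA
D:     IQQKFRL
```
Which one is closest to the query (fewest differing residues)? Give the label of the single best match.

C

Hamming distances to query — A: 3; B: 3; C: 2; D: 6.
Smallest is C with 2 mismatches.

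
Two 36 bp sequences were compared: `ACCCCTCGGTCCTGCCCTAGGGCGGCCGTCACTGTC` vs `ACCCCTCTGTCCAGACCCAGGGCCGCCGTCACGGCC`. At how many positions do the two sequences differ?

7

Comparing position by position, 7 positions differ: 8 (G/T), 13 (T/A), 15 (C/A), 18 (T/C), 24 (G/C), 33 (T/G), 35 (T/C).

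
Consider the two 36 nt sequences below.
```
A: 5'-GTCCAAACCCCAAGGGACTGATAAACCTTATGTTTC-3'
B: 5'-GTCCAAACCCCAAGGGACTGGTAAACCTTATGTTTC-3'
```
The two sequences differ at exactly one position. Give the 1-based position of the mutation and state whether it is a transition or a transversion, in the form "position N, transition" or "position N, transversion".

Position 21 changes A→G. A is a purine and G is a purine, so this is a transition.

position 21, transition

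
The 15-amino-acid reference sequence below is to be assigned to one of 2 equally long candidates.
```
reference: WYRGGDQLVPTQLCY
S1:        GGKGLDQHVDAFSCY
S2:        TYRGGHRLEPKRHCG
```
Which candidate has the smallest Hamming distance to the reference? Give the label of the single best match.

S2

Hamming distances to reference — S1: 9; S2: 8.
Smallest is S2 with 8 mismatches.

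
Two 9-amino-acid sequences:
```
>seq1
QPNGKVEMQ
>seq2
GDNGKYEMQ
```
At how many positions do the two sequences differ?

3

Comparing position by position, 3 positions differ: 1 (Q/G), 2 (P/D), 6 (V/Y).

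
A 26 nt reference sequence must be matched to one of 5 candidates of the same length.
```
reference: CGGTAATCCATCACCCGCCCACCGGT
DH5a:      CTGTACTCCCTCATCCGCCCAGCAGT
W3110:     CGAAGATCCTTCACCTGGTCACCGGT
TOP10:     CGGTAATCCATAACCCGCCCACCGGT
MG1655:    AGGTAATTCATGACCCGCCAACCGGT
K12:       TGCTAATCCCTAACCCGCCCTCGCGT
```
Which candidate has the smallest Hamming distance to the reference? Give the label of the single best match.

DH5a differs at 6 bases; W3110 differs at 7 bases; TOP10 differs at 1 base; MG1655 differs at 4 bases; K12 differs at 7 bases. The closest is TOP10.

TOP10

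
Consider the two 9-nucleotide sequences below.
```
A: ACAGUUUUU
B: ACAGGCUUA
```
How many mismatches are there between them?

3

Comparing position by position, 3 bases differ: 5 (U/G), 6 (U/C), 9 (U/A).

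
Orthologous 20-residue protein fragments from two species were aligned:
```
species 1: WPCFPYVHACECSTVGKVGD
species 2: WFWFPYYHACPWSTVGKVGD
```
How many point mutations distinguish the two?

Mismatches (1-based): position 2: P→F; position 3: C→W; position 7: V→Y; position 11: E→P; position 12: C→W.

5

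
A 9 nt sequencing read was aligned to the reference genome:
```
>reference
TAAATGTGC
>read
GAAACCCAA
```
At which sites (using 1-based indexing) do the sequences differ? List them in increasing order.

1, 5, 6, 7, 8, 9

Differences at site 1 (T→G), site 5 (T→C), site 6 (G→C), site 7 (T→C), site 8 (G→A), site 9 (C→A).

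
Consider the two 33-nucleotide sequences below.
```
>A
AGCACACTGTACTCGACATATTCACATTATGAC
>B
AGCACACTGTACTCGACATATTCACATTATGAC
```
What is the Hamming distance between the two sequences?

0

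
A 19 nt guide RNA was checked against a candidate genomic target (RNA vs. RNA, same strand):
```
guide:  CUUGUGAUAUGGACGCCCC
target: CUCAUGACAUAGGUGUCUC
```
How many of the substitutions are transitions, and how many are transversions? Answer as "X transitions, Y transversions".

8 transitions, 0 transversions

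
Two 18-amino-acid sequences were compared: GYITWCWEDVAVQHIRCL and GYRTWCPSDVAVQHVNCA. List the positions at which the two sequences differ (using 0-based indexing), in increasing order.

2, 6, 7, 14, 15, 17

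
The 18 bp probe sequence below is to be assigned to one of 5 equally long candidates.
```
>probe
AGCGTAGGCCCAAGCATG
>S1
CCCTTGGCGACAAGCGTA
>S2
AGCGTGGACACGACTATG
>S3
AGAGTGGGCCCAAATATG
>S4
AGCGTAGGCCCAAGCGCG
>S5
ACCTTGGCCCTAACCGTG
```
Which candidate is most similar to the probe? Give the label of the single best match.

S4

Hamming distances to probe — S1: 9; S2: 6; S3: 4; S4: 2; S5: 7.
Smallest is S4 with 2 mismatches.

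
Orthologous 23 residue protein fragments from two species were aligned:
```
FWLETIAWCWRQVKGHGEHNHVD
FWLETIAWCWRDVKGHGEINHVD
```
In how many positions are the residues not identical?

2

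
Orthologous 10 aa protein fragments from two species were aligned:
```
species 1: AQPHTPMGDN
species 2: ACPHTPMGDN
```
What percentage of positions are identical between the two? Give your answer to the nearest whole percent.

Mismatch at position 2 (1-based): 1 of 10.
Identical positions: 9/10 = 90% → 90%.

90%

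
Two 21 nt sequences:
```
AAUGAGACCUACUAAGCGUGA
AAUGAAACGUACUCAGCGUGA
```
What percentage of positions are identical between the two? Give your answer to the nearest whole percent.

86%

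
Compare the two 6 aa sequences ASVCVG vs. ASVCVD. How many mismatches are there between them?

1

Mismatches (1-based): position 6: G→D.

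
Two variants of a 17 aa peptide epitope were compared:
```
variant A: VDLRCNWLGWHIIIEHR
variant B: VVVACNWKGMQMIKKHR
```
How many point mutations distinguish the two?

9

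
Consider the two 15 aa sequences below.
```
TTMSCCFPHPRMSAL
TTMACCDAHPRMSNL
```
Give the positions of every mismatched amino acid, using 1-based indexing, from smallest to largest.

4, 7, 8, 14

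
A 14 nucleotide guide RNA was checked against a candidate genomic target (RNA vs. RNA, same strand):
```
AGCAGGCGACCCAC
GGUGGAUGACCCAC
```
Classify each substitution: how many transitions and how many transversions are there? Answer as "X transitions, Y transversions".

5 transitions, 0 transversions

Transitions (purine↔purine or pyrimidine↔pyrimidine): 1 A→G, 3 C→U, 4 A→G, 6 G→A, 7 C→U.
Transversions (purine↔pyrimidine): none.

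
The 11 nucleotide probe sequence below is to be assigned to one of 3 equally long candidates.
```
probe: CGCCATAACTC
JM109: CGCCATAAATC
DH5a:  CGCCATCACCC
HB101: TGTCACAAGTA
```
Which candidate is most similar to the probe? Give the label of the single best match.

JM109

JM109 differs at 1 position; DH5a differs at 2 positions; HB101 differs at 5 positions. The closest is JM109.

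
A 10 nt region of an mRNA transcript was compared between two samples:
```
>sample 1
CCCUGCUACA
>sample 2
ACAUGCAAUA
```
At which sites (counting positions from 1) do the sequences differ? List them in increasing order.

Differences at site 1 (C→A), site 3 (C→A), site 7 (U→A), site 9 (C→U).

1, 3, 7, 9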